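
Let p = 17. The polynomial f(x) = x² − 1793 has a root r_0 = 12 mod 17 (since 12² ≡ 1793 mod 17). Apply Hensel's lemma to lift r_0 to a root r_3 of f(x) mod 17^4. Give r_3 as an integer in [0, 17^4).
r_3 = 5656 (mod 83521)

Hensel's recurrence: r_{i+1} = r_i − f(r_i)·(f′(r_i))^{-1} mod 17^{i+2}, with f′(x) = 2x. Iterate:
  r_0 = 12 (mod 17)
  r_1 = 165 (mod 289)
  r_2 = 743 (mod 4913)
  r_3 = 5656 (mod 83521)
Final: r_3 = 5656, and one checks f(r_3) ≡ 0 mod 17^4.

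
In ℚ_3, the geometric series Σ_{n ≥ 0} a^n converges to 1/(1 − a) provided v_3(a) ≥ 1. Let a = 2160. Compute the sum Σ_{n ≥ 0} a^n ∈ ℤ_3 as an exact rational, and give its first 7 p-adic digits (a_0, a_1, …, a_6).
Σ a^n = 1/(1 − a) = -1/2159;  first 7 digits = (1, 0, 0, 2, 2, 2, 0)

v_3(a) = 3 ≥ 1, so the series converges in ℤ_3 to 1/(1 − a) = 1/(1 − 2160) = -1/2159. Expand this rational in ℤ_3: compute digits iteratively via d_i = x_i mod 3, x_{i+1} = (x_i − d_i)/3. The first 7 digits are (1, 0, 0, 2, 2, 2, 0).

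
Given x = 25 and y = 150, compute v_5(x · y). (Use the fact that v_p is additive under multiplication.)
v_5(3750) = 4

v_p(x) = 2 (factor: 25 = 5^2 · 1); v_p(y) = 2 (factor: 150 = 5^2 · 6). Additivity: v_p(xy) = v_p(x) + v_p(y) = 2 + 2 = 4. (Direct check: xy = 3750 = 5^4 · (6).)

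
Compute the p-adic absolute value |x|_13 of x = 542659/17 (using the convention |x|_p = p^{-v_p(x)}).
|542659/17|_13 = 1/28561

Step 1 — compute v_13(x) by factoring powers of 13 out of the numerator and denominator: v_13(542659/17) = 4. Step 2 — apply |x|_p = p^{-v_p(x)} = 13^{-4} = 1/28561.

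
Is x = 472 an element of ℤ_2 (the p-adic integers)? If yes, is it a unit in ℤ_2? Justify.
x ∈ ℤ_2 but not a unit; v_2(x) = 3 > 0

ℤ_2 = {x ∈ ℚ_2 : v_2(x) ≥ 0} and ℤ_2^× = {x ∈ ℤ_2 : v_2(x) = 0}. Here v_2(472) = v_2(num) − v_2(den) = 3; compare against these criteria.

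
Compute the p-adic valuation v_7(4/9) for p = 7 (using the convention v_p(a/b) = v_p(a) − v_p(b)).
v_7(4/9) = 0

Factor powers of 7 from the numerator and denominator of the reduced fraction: 4 = 7^0 · 4 and 9 = 7^0 · 9. Apply v_p(a/b) = v_p(a) − v_p(b): v_7(4/9) = 0 − 0 = 0.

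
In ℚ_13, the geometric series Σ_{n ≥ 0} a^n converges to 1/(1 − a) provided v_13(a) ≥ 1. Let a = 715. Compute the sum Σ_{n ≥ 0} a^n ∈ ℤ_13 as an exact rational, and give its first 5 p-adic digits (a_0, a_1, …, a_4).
Σ a^n = 1/(1 − a) = -1/714;  first 5 digits = (1, 3, 0, 0, 1)

v_13(a) = 1 ≥ 1, so the series converges in ℤ_13 to 1/(1 − a) = 1/(1 − 715) = -1/714. Expand this rational in ℤ_13: compute digits iteratively via d_i = x_i mod 13, x_{i+1} = (x_i − d_i)/13. The first 5 digits are (1, 3, 0, 0, 1).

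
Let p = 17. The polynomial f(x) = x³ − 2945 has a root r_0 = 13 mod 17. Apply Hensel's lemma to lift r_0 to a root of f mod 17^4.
r_3 = 40609 (mod 83521)

Hensel: r_{i+1} = r_i − f(r_i)/f′(r_i) mod 17^{i+2}, where f′(x) = 3x². Iterate:
  r_0 = 13 (mod 17)
  r_1 = 149 (mod 289)
  r_2 = 1305 (mod 4913)
  r_3 = 40609 (mod 83521)
Final: r = 40609 with f(r) ≡ 0 mod 17^4.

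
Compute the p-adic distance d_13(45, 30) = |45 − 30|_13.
d_13(45, 30) = 1

Step 1 — x − y = 45 − 30 = 15. Step 2 — v_13(15) = 0 (factor: 15 = (13^0 · 15); the sign does not affect v_p). Step 3 — |x − y|_13 = 13^{0} = 1.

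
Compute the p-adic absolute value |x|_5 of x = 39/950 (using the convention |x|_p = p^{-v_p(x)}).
|39/950|_5 = 25

Step 1 — compute v_5(x) by factoring powers of 5 out of the numerator and denominator: v_5(39/950) = -2. Step 2 — apply |x|_p = p^{-v_p(x)} = 5^{2} = 25.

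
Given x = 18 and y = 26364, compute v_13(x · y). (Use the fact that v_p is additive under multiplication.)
v_13(474552) = 3

v_p(x) = 0 (factor: 18 = 13^0 · 18); v_p(y) = 3 (factor: 26364 = 13^3 · 12). Additivity: v_p(xy) = v_p(x) + v_p(y) = 0 + 3 = 3. (Direct check: xy = 474552 = 13^3 · (216).)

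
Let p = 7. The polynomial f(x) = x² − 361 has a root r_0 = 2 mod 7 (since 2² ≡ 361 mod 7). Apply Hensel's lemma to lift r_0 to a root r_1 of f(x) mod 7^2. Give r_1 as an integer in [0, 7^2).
r_1 = 30 (mod 49)

Hensel's recurrence: r_{i+1} = r_i − f(r_i)·(f′(r_i))^{-1} mod 7^{i+2}, with f′(x) = 2x. Iterate:
  r_0 = 2 (mod 7)
  r_1 = 30 (mod 49)
Final: r_1 = 30, and one checks f(r_1) ≡ 0 mod 7^2.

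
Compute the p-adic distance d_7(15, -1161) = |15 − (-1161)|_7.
d_7(15, -1161) = 1/49

Step 1 — x − y = 15 − (-1161) = 1176. Step 2 — v_7(1176) = 2 (factor: 1176 = (7^2 · 24); the sign does not affect v_p). Step 3 — |x − y|_7 = 7^{-2} = 1/49.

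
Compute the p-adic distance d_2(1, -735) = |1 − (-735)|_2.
d_2(1, -735) = 1/32

Step 1 — x − y = 1 − (-735) = 736. Step 2 — v_2(736) = 5 (factor: 736 = (2^5 · 23); the sign does not affect v_p). Step 3 — |x − y|_2 = 2^{-5} = 1/32.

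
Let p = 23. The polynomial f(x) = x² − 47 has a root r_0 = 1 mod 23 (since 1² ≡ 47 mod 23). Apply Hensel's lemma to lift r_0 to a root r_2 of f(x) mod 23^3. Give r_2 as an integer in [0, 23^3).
r_2 = 5843 (mod 12167)

Hensel's recurrence: r_{i+1} = r_i − f(r_i)·(f′(r_i))^{-1} mod 23^{i+2}, with f′(x) = 2x. Iterate:
  r_0 = 1 (mod 23)
  r_1 = 24 (mod 529)
  r_2 = 5843 (mod 12167)
Final: r_2 = 5843, and one checks f(r_2) ≡ 0 mod 23^3.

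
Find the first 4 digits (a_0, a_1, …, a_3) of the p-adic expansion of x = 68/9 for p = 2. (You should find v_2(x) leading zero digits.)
(a_0, …, a_3) = (0, 0, 1, 0)

v_2(68/9) = 2, so a_0 = ... = a_1 = 0. Factor out: x = 2^2 · u with u = 17/9 a unit in ℤ_2. Expand u iteratively via a_{v+i} = u_i mod 2, u_{i+1} = (u_i − a_{v+i})/2:
  u_0 = 17/9;  a_2 = 1;  u_1 = (u_0 − 1)/2 = 4/9
  u_1 = 4/9;  a_3 = 0;  u_2 = (u_1 − 0)/2 = 2/9
Digits: (0, 0, 1, 0).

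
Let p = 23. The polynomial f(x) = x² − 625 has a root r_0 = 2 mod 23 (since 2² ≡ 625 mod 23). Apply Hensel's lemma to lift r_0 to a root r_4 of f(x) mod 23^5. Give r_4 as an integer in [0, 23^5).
r_4 = 25 (mod 6436343)

Hensel's recurrence: r_{i+1} = r_i − f(r_i)·(f′(r_i))^{-1} mod 23^{i+2}, with f′(x) = 2x. Iterate:
  r_0 = 2 (mod 23)
  r_1 = 25 (mod 529)
  r_2 = 25 (mod 12167)
  r_3 = 25 (mod 279841)
  r_4 = 25 (mod 6436343)
Final: r_4 = 25, and one checks f(r_4) ≡ 0 mod 23^5.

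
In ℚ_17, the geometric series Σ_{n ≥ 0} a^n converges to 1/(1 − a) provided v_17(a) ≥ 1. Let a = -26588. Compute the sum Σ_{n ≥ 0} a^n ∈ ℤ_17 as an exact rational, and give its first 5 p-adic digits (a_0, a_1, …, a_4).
Σ a^n = 1/(1 − a) = 1/26589;  first 5 digits = (1, 0, 10, 11, 14)

v_17(a) = 2 ≥ 1, so the series converges in ℤ_17 to 1/(1 − a) = 1/(1 − (-26588)) = 1/26589. Expand this rational in ℤ_17: compute digits iteratively via d_i = x_i mod 17, x_{i+1} = (x_i − d_i)/17. The first 5 digits are (1, 0, 10, 11, 14).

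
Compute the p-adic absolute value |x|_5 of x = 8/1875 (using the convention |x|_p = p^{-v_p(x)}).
|8/1875|_5 = 625

Step 1 — compute v_5(x) by factoring powers of 5 out of the numerator and denominator: v_5(8/1875) = -4. Step 2 — apply |x|_p = p^{-v_p(x)} = 5^{4} = 625.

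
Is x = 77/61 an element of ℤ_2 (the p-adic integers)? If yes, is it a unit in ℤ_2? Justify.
x ∈ ℤ_2^× (unit); v_2(x) = 0

ℤ_2 = {x ∈ ℚ_2 : v_2(x) ≥ 0} and ℤ_2^× = {x ∈ ℤ_2 : v_2(x) = 0}. Here v_2(77/61) = v_2(num) − v_2(den) = 0; compare against these criteria.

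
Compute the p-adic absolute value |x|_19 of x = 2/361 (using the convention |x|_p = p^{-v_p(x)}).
|2/361|_19 = 361

Step 1 — compute v_19(x) by factoring powers of 19 out of the numerator and denominator: v_19(2/361) = -2. Step 2 — apply |x|_p = p^{-v_p(x)} = 19^{2} = 361.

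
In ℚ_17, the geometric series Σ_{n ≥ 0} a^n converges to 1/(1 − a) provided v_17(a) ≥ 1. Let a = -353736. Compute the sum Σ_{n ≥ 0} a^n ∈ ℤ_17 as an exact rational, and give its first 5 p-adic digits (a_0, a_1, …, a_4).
Σ a^n = 1/(1 − a) = 1/353737;  first 5 digits = (1, 0, 0, 13, 12)

v_17(a) = 3 ≥ 1, so the series converges in ℤ_17 to 1/(1 − a) = 1/(1 − (-353736)) = 1/353737. Expand this rational in ℤ_17: compute digits iteratively via d_i = x_i mod 17, x_{i+1} = (x_i − d_i)/17. The first 5 digits are (1, 0, 0, 13, 12).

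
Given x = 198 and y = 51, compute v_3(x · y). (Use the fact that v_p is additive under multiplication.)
v_3(10098) = 3

v_p(x) = 2 (factor: 198 = 3^2 · 22); v_p(y) = 1 (factor: 51 = 3^1 · 17). Additivity: v_p(xy) = v_p(x) + v_p(y) = 2 + 1 = 3. (Direct check: xy = 10098 = 3^3 · (374).)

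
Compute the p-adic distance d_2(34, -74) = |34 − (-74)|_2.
d_2(34, -74) = 1/4

Step 1 — x − y = 34 − (-74) = 108. Step 2 — v_2(108) = 2 (factor: 108 = (2^2 · 27); the sign does not affect v_p). Step 3 — |x − y|_2 = 2^{-2} = 1/4.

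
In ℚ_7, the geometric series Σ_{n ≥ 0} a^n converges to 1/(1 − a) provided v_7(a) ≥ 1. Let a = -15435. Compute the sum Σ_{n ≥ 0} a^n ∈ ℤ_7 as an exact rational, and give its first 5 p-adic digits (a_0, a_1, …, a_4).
Σ a^n = 1/(1 − a) = 1/15436;  first 5 digits = (1, 0, 0, 4, 0)

v_7(a) = 3 ≥ 1, so the series converges in ℤ_7 to 1/(1 − a) = 1/(1 − (-15435)) = 1/15436. Expand this rational in ℤ_7: compute digits iteratively via d_i = x_i mod 7, x_{i+1} = (x_i − d_i)/7. The first 5 digits are (1, 0, 0, 4, 0).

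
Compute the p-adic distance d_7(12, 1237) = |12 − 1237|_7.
d_7(12, 1237) = 1/49

Step 1 — x − y = 12 − 1237 = -1225. Step 2 — v_7(-1225) = 2 (factor: -1225 = −(7^2 · 25); the sign does not affect v_p). Step 3 — |x − y|_7 = 7^{-2} = 1/49.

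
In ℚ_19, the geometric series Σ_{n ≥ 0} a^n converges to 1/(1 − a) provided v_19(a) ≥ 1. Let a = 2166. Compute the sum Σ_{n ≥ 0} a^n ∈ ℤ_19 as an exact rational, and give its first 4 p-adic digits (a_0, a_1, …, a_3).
Σ a^n = 1/(1 − a) = -1/2165;  first 4 digits = (1, 0, 6, 0)

v_19(a) = 2 ≥ 1, so the series converges in ℤ_19 to 1/(1 − a) = 1/(1 − 2166) = -1/2165. Expand this rational in ℤ_19: compute digits iteratively via d_i = x_i mod 19, x_{i+1} = (x_i − d_i)/19. The first 4 digits are (1, 0, 6, 0).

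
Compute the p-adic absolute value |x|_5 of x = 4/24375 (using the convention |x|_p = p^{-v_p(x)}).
|4/24375|_5 = 625

Step 1 — compute v_5(x) by factoring powers of 5 out of the numerator and denominator: v_5(4/24375) = -4. Step 2 — apply |x|_p = p^{-v_p(x)} = 5^{4} = 625.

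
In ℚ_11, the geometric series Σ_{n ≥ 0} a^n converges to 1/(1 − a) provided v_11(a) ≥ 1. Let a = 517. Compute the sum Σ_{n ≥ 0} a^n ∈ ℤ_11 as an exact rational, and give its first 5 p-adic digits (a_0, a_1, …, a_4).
Σ a^n = 1/(1 − a) = -1/516;  first 5 digits = (1, 3, 2, 8, 0)

v_11(a) = 1 ≥ 1, so the series converges in ℤ_11 to 1/(1 − a) = 1/(1 − 517) = -1/516. Expand this rational in ℤ_11: compute digits iteratively via d_i = x_i mod 11, x_{i+1} = (x_i − d_i)/11. The first 5 digits are (1, 3, 2, 8, 0).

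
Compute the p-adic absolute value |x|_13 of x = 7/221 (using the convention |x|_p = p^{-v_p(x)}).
|7/221|_13 = 13

Step 1 — compute v_13(x) by factoring powers of 13 out of the numerator and denominator: v_13(7/221) = -1. Step 2 — apply |x|_p = p^{-v_p(x)} = 13^{1} = 13.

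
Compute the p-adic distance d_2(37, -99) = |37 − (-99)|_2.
d_2(37, -99) = 1/8

Step 1 — x − y = 37 − (-99) = 136. Step 2 — v_2(136) = 3 (factor: 136 = (2^3 · 17); the sign does not affect v_p). Step 3 — |x − y|_2 = 2^{-3} = 1/8.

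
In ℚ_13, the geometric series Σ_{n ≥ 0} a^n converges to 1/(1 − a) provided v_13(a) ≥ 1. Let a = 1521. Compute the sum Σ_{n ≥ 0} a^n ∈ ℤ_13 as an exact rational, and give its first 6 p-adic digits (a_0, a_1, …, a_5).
Σ a^n = 1/(1 − a) = -1/1520;  first 6 digits = (1, 0, 9, 0, 3, 6)

v_13(a) = 2 ≥ 1, so the series converges in ℤ_13 to 1/(1 − a) = 1/(1 − 1521) = -1/1520. Expand this rational in ℤ_13: compute digits iteratively via d_i = x_i mod 13, x_{i+1} = (x_i − d_i)/13. The first 6 digits are (1, 0, 9, 0, 3, 6).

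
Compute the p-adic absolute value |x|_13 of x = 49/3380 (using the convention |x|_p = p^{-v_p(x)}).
|49/3380|_13 = 169

Step 1 — compute v_13(x) by factoring powers of 13 out of the numerator and denominator: v_13(49/3380) = -2. Step 2 — apply |x|_p = p^{-v_p(x)} = 13^{2} = 169.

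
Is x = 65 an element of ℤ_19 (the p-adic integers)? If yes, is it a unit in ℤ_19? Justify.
x ∈ ℤ_19^× (unit); v_19(x) = 0

ℤ_19 = {x ∈ ℚ_19 : v_19(x) ≥ 0} and ℤ_19^× = {x ∈ ℤ_19 : v_19(x) = 0}. Here v_19(65) = v_19(num) − v_19(den) = 0; compare against these criteria.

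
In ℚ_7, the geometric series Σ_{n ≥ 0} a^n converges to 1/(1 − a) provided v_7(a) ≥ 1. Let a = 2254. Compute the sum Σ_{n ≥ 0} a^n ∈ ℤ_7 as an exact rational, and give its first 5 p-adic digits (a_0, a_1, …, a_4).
Σ a^n = 1/(1 − a) = -1/2253;  first 5 digits = (1, 0, 4, 6, 2)

v_7(a) = 2 ≥ 1, so the series converges in ℤ_7 to 1/(1 − a) = 1/(1 − 2254) = -1/2253. Expand this rational in ℤ_7: compute digits iteratively via d_i = x_i mod 7, x_{i+1} = (x_i − d_i)/7. The first 5 digits are (1, 0, 4, 6, 2).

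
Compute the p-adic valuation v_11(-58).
v_11(-58) = 0

v_11(n) is the largest exponent k such that 11^k divides n. Factor out: -58 = -11^0 · 58. (Sign doesn't affect v_p.) So v_11(-58) = 0.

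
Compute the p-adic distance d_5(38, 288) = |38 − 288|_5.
d_5(38, 288) = 1/125

Step 1 — x − y = 38 − 288 = -250. Step 2 — v_5(-250) = 3 (factor: -250 = −(5^3 · 2); the sign does not affect v_p). Step 3 — |x − y|_5 = 5^{-3} = 1/125.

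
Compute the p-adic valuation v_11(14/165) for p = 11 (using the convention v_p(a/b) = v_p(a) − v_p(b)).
v_11(14/165) = -1

Factor powers of 11 from the numerator and denominator of the reduced fraction: 14 = 11^0 · 14 and 165 = 11^1 · 15. Apply v_p(a/b) = v_p(a) − v_p(b): v_11(14/165) = 0 − 1 = -1.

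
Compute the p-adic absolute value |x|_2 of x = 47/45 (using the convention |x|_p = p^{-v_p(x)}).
|47/45|_2 = 1

Step 1 — compute v_2(x) by factoring powers of 2 out of the numerator and denominator: v_2(47/45) = 0. Step 2 — apply |x|_p = p^{-v_p(x)} = 2^{0} = 1.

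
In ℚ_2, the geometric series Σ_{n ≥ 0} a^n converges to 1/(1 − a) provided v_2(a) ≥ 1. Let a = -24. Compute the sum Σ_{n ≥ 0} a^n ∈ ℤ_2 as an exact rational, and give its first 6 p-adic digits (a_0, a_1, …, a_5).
Σ a^n = 1/(1 − a) = 1/25;  first 6 digits = (1, 0, 0, 1, 0, 1)

v_2(a) = 3 ≥ 1, so the series converges in ℤ_2 to 1/(1 − a) = 1/(1 − (-24)) = 1/25. Expand this rational in ℤ_2: compute digits iteratively via d_i = x_i mod 2, x_{i+1} = (x_i − d_i)/2. The first 6 digits are (1, 0, 0, 1, 0, 1).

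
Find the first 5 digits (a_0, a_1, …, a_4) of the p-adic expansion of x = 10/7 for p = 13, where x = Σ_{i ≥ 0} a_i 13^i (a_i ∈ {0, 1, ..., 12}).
(a_0, …, a_4) = (7, 7, 5, 7, 5)

v_13(10/7) = 0 (numerator and denominator both coprime to 13), so x ∈ ℤ_13^×. Compute digits iteratively via a_i = x_i mod 13, x_{i+1} = (x_i − a_i)/13, with x_0 = x:
  x_0 = 10/7;  a_0 = 7;  x_1 = (x_0 − 7)/13 = -3/7
  x_1 = -3/7;  a_1 = 7;  x_2 = (x_1 − 7)/13 = -4/7
  x_2 = -4/7;  a_2 = 5;  x_3 = (x_2 − 5)/13 = -3/7
  x_3 = -3/7;  a_3 = 7;  x_4 = (x_3 − 7)/13 = -4/7
  x_4 = -4/7;  a_4 = 5;  x_5 = (x_4 − 5)/13 = -3/7
Digits: (7, 7, 5, 7, 5).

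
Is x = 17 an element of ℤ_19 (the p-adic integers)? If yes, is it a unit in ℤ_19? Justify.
x ∈ ℤ_19^× (unit); v_19(x) = 0

ℤ_19 = {x ∈ ℚ_19 : v_19(x) ≥ 0} and ℤ_19^× = {x ∈ ℤ_19 : v_19(x) = 0}. Here v_19(17) = v_19(num) − v_19(den) = 0; compare against these criteria.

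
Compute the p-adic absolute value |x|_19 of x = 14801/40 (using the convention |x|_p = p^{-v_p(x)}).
|14801/40|_19 = 1/361

Step 1 — compute v_19(x) by factoring powers of 19 out of the numerator and denominator: v_19(14801/40) = 2. Step 2 — apply |x|_p = p^{-v_p(x)} = 19^{-2} = 1/361.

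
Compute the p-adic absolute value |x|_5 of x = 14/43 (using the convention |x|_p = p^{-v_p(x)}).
|14/43|_5 = 1

Step 1 — compute v_5(x) by factoring powers of 5 out of the numerator and denominator: v_5(14/43) = 0. Step 2 — apply |x|_p = p^{-v_p(x)} = 5^{0} = 1.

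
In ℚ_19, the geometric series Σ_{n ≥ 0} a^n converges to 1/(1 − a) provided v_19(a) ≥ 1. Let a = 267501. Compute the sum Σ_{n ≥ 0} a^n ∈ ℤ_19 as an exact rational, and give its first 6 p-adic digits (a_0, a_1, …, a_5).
Σ a^n = 1/(1 − a) = -1/267500;  first 6 digits = (1, 0, 0, 1, 2, 0)

v_19(a) = 3 ≥ 1, so the series converges in ℤ_19 to 1/(1 − a) = 1/(1 − 267501) = -1/267500. Expand this rational in ℤ_19: compute digits iteratively via d_i = x_i mod 19, x_{i+1} = (x_i − d_i)/19. The first 6 digits are (1, 0, 0, 1, 2, 0).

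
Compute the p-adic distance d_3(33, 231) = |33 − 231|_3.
d_3(33, 231) = 1/9

Step 1 — x − y = 33 − 231 = -198. Step 2 — v_3(-198) = 2 (factor: -198 = −(3^2 · 22); the sign does not affect v_p). Step 3 — |x − y|_3 = 3^{-2} = 1/9.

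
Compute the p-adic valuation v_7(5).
v_7(5) = 0

v_7(n) is the largest exponent k such that 7^k divides n. Factor out: 5 = 7^0 · 5. (Sign doesn't affect v_p.) So v_7(5) = 0.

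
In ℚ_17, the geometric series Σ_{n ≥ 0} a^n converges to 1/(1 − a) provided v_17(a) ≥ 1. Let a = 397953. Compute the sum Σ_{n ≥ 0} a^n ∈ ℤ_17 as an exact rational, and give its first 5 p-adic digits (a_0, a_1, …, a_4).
Σ a^n = 1/(1 − a) = -1/397952;  first 5 digits = (1, 0, 0, 13, 4)

v_17(a) = 3 ≥ 1, so the series converges in ℤ_17 to 1/(1 − a) = 1/(1 − 397953) = -1/397952. Expand this rational in ℤ_17: compute digits iteratively via d_i = x_i mod 17, x_{i+1} = (x_i − d_i)/17. The first 5 digits are (1, 0, 0, 13, 4).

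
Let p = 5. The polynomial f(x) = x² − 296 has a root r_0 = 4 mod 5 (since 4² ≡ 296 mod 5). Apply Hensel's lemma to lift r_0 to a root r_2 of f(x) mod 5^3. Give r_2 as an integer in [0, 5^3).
r_2 = 89 (mod 125)

Hensel's recurrence: r_{i+1} = r_i − f(r_i)·(f′(r_i))^{-1} mod 5^{i+2}, with f′(x) = 2x. Iterate:
  r_0 = 4 (mod 5)
  r_1 = 14 (mod 25)
  r_2 = 89 (mod 125)
Final: r_2 = 89, and one checks f(r_2) ≡ 0 mod 5^3.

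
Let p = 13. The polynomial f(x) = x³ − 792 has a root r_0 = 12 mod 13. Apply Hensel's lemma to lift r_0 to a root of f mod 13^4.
r_3 = 23022 (mod 28561)

Hensel: r_{i+1} = r_i − f(r_i)/f′(r_i) mod 13^{i+2}, where f′(x) = 3x². Iterate:
  r_0 = 12 (mod 13)
  r_1 = 38 (mod 169)
  r_2 = 1052 (mod 2197)
  r_3 = 23022 (mod 28561)
Final: r = 23022 with f(r) ≡ 0 mod 13^4.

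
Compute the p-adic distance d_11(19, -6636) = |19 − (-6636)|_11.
d_11(19, -6636) = 1/1331

Step 1 — x − y = 19 − (-6636) = 6655. Step 2 — v_11(6655) = 3 (factor: 6655 = (11^3 · 5); the sign does not affect v_p). Step 3 — |x − y|_11 = 11^{-3} = 1/1331.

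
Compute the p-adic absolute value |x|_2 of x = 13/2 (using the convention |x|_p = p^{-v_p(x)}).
|13/2|_2 = 2

Step 1 — compute v_2(x) by factoring powers of 2 out of the numerator and denominator: v_2(13/2) = -1. Step 2 — apply |x|_p = p^{-v_p(x)} = 2^{1} = 2.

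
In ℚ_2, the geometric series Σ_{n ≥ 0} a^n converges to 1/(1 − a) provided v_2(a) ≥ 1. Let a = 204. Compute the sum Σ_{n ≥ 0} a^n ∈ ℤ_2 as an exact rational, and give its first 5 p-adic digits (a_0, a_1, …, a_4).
Σ a^n = 1/(1 − a) = -1/203;  first 5 digits = (1, 0, 1, 1, 1)

v_2(a) = 2 ≥ 1, so the series converges in ℤ_2 to 1/(1 − a) = 1/(1 − 204) = -1/203. Expand this rational in ℤ_2: compute digits iteratively via d_i = x_i mod 2, x_{i+1} = (x_i − d_i)/2. The first 5 digits are (1, 0, 1, 1, 1).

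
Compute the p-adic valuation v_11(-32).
v_11(-32) = 0

v_11(n) is the largest exponent k such that 11^k divides n. Factor out: -32 = -11^0 · 32. (Sign doesn't affect v_p.) So v_11(-32) = 0.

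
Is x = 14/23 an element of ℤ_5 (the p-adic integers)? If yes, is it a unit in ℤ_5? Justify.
x ∈ ℤ_5^× (unit); v_5(x) = 0

ℤ_5 = {x ∈ ℚ_5 : v_5(x) ≥ 0} and ℤ_5^× = {x ∈ ℤ_5 : v_5(x) = 0}. Here v_5(14/23) = v_5(num) − v_5(den) = 0; compare against these criteria.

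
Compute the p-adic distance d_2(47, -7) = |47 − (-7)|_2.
d_2(47, -7) = 1/2

Step 1 — x − y = 47 − (-7) = 54. Step 2 — v_2(54) = 1 (factor: 54 = (2^1 · 27); the sign does not affect v_p). Step 3 — |x − y|_2 = 2^{-1} = 1/2.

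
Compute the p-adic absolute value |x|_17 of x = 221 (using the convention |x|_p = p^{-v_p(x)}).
|221|_17 = 1/17

Step 1 — compute v_17(x) by factoring powers of 17 out of the numerator and denominator: v_17(221) = 1. Step 2 — apply |x|_p = p^{-v_p(x)} = 17^{-1} = 1/17.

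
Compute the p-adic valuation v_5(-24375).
v_5(-24375) = 4

v_5(n) is the largest exponent k such that 5^k divides n. Factor out: -24375 = -5^4 · 39. (Sign doesn't affect v_p.) So v_5(-24375) = 4.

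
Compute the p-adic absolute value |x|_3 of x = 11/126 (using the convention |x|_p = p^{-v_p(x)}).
|11/126|_3 = 9

Step 1 — compute v_3(x) by factoring powers of 3 out of the numerator and denominator: v_3(11/126) = -2. Step 2 — apply |x|_p = p^{-v_p(x)} = 3^{2} = 9.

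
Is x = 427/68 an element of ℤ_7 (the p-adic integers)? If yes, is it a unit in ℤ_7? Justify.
x ∈ ℤ_7 but not a unit; v_7(x) = 1 > 0

ℤ_7 = {x ∈ ℚ_7 : v_7(x) ≥ 0} and ℤ_7^× = {x ∈ ℤ_7 : v_7(x) = 0}. Here v_7(427/68) = v_7(num) − v_7(den) = 1; compare against these criteria.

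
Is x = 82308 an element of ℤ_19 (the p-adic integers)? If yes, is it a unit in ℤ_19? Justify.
x ∈ ℤ_19 but not a unit; v_19(x) = 3 > 0

ℤ_19 = {x ∈ ℚ_19 : v_19(x) ≥ 0} and ℤ_19^× = {x ∈ ℤ_19 : v_19(x) = 0}. Here v_19(82308) = v_19(num) − v_19(den) = 3; compare against these criteria.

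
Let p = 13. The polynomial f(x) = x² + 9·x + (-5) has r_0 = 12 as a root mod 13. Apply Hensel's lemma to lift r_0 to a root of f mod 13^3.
r_2 = 532 (mod 2197)

Hensel: r_{i+1} = r_i − f(r_i)·(f′(r_i))^{-1} mod 13^{i+2}, f′(x) = 2x + 9. Iterate:
  r_0 = 12 (mod 13)
  r_1 = 25 (mod 169)
  r_2 = 532 (mod 2197)
Final: r = 532 satisfies f(r) ≡ 0 mod 13^3.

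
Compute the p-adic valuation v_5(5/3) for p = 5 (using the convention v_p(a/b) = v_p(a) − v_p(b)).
v_5(5/3) = 1

Factor powers of 5 from the numerator and denominator of the reduced fraction: 5 = 5^1 · 1 and 3 = 5^0 · 3. Apply v_p(a/b) = v_p(a) − v_p(b): v_5(5/3) = 1 − 0 = 1.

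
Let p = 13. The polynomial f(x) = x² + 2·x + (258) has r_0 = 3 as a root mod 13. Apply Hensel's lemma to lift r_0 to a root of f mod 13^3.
r_2 = 497 (mod 2197)

Hensel: r_{i+1} = r_i − f(r_i)·(f′(r_i))^{-1} mod 13^{i+2}, f′(x) = 2x + 2. Iterate:
  r_0 = 3 (mod 13)
  r_1 = 159 (mod 169)
  r_2 = 497 (mod 2197)
Final: r = 497 satisfies f(r) ≡ 0 mod 13^3.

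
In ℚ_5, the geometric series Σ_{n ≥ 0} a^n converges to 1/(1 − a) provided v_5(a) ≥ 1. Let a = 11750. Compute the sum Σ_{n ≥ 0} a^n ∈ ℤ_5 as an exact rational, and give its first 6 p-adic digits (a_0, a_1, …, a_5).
Σ a^n = 1/(1 − a) = -1/11749;  first 6 digits = (1, 0, 0, 4, 3, 3)

v_5(a) = 3 ≥ 1, so the series converges in ℤ_5 to 1/(1 − a) = 1/(1 − 11750) = -1/11749. Expand this rational in ℤ_5: compute digits iteratively via d_i = x_i mod 5, x_{i+1} = (x_i − d_i)/5. The first 6 digits are (1, 0, 0, 4, 3, 3).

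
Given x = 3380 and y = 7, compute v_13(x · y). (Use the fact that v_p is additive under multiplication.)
v_13(23660) = 2

v_p(x) = 2 (factor: 3380 = 13^2 · 20); v_p(y) = 0 (factor: 7 = 13^0 · 7). Additivity: v_p(xy) = v_p(x) + v_p(y) = 2 + 0 = 2. (Direct check: xy = 23660 = 13^2 · (140).)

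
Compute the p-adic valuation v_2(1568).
v_2(1568) = 5

v_2(n) is the largest exponent k such that 2^k divides n. Factor out: 1568 = 2^5 · 49. (Sign doesn't affect v_p.) So v_2(1568) = 5.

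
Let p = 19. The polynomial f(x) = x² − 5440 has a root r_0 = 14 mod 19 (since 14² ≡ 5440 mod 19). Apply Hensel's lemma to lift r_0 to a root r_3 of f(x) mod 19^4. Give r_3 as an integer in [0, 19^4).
r_3 = 64614 (mod 130321)

Hensel's recurrence: r_{i+1} = r_i − f(r_i)·(f′(r_i))^{-1} mod 19^{i+2}, with f′(x) = 2x. Iterate:
  r_0 = 14 (mod 19)
  r_1 = 356 (mod 361)
  r_2 = 2883 (mod 6859)
  r_3 = 64614 (mod 130321)
Final: r_3 = 64614, and one checks f(r_3) ≡ 0 mod 19^4.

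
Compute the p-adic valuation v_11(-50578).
v_11(-50578) = 3

v_11(n) is the largest exponent k such that 11^k divides n. Factor out: -50578 = -11^3 · 38. (Sign doesn't affect v_p.) So v_11(-50578) = 3.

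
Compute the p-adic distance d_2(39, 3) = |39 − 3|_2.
d_2(39, 3) = 1/4

Step 1 — x − y = 39 − 3 = 36. Step 2 — v_2(36) = 2 (factor: 36 = (2^2 · 9); the sign does not affect v_p). Step 3 — |x − y|_2 = 2^{-2} = 1/4.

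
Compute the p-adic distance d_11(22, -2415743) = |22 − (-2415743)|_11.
d_11(22, -2415743) = 1/161051

Step 1 — x − y = 22 − (-2415743) = 2415765. Step 2 — v_11(2415765) = 5 (factor: 2415765 = (11^5 · 15); the sign does not affect v_p). Step 3 — |x − y|_11 = 11^{-5} = 1/161051.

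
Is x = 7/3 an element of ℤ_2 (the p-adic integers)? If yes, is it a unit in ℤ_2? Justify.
x ∈ ℤ_2^× (unit); v_2(x) = 0

ℤ_2 = {x ∈ ℚ_2 : v_2(x) ≥ 0} and ℤ_2^× = {x ∈ ℤ_2 : v_2(x) = 0}. Here v_2(7/3) = v_2(num) − v_2(den) = 0; compare against these criteria.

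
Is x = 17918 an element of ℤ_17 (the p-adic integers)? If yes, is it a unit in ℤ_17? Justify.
x ∈ ℤ_17 but not a unit; v_17(x) = 2 > 0

ℤ_17 = {x ∈ ℚ_17 : v_17(x) ≥ 0} and ℤ_17^× = {x ∈ ℤ_17 : v_17(x) = 0}. Here v_17(17918) = v_17(num) − v_17(den) = 2; compare against these criteria.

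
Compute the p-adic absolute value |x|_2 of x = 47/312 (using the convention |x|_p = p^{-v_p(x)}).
|47/312|_2 = 8

Step 1 — compute v_2(x) by factoring powers of 2 out of the numerator and denominator: v_2(47/312) = -3. Step 2 — apply |x|_p = p^{-v_p(x)} = 2^{3} = 8.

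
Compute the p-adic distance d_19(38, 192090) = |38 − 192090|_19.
d_19(38, 192090) = 1/6859

Step 1 — x − y = 38 − 192090 = -192052. Step 2 — v_19(-192052) = 3 (factor: -192052 = −(19^3 · 28); the sign does not affect v_p). Step 3 — |x − y|_19 = 19^{-3} = 1/6859.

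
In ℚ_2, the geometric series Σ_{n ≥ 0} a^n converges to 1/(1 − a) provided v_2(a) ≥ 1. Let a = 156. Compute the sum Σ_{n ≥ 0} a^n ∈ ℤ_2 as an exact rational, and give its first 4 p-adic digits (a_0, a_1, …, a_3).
Σ a^n = 1/(1 − a) = -1/155;  first 4 digits = (1, 0, 1, 1)

v_2(a) = 2 ≥ 1, so the series converges in ℤ_2 to 1/(1 − a) = 1/(1 − 156) = -1/155. Expand this rational in ℤ_2: compute digits iteratively via d_i = x_i mod 2, x_{i+1} = (x_i − d_i)/2. The first 4 digits are (1, 0, 1, 1).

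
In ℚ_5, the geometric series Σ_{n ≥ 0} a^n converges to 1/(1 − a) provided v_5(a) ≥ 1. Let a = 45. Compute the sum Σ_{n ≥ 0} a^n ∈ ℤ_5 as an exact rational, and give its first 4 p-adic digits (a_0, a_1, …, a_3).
Σ a^n = 1/(1 − a) = -1/44;  first 4 digits = (1, 4, 2, 0)

v_5(a) = 1 ≥ 1, so the series converges in ℤ_5 to 1/(1 − a) = 1/(1 − 45) = -1/44. Expand this rational in ℤ_5: compute digits iteratively via d_i = x_i mod 5, x_{i+1} = (x_i − d_i)/5. The first 4 digits are (1, 4, 2, 0).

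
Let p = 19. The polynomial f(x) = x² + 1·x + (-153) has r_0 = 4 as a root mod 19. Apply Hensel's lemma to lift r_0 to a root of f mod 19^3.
r_2 = 5875 (mod 6859)

Hensel: r_{i+1} = r_i − f(r_i)·(f′(r_i))^{-1} mod 19^{i+2}, f′(x) = 2x + 1. Iterate:
  r_0 = 4 (mod 19)
  r_1 = 99 (mod 361)
  r_2 = 5875 (mod 6859)
Final: r = 5875 satisfies f(r) ≡ 0 mod 19^3.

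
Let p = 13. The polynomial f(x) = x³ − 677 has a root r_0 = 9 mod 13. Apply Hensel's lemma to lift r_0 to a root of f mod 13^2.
r_1 = 22 (mod 169)

Hensel: r_{i+1} = r_i − f(r_i)/f′(r_i) mod 13^{i+2}, where f′(x) = 3x². Iterate:
  r_0 = 9 (mod 13)
  r_1 = 22 (mod 169)
Final: r = 22 with f(r) ≡ 0 mod 13^2.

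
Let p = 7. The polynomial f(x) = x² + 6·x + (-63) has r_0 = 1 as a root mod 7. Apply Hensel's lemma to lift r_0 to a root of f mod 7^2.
r_1 = 8 (mod 49)

Hensel: r_{i+1} = r_i − f(r_i)·(f′(r_i))^{-1} mod 7^{i+2}, f′(x) = 2x + 6. Iterate:
  r_0 = 1 (mod 7)
  r_1 = 8 (mod 49)
Final: r = 8 satisfies f(r) ≡ 0 mod 7^2.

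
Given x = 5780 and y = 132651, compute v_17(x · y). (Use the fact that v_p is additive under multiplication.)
v_17(766722780) = 5

v_p(x) = 2 (factor: 5780 = 17^2 · 20); v_p(y) = 3 (factor: 132651 = 17^3 · 27). Additivity: v_p(xy) = v_p(x) + v_p(y) = 2 + 3 = 5. (Direct check: xy = 766722780 = 17^5 · (540).)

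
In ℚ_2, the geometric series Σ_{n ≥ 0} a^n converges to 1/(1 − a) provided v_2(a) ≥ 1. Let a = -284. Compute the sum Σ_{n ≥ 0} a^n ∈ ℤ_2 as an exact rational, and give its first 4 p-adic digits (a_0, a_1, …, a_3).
Σ a^n = 1/(1 − a) = 1/285;  first 4 digits = (1, 0, 1, 0)

v_2(a) = 2 ≥ 1, so the series converges in ℤ_2 to 1/(1 − a) = 1/(1 − (-284)) = 1/285. Expand this rational in ℤ_2: compute digits iteratively via d_i = x_i mod 2, x_{i+1} = (x_i − d_i)/2. The first 4 digits are (1, 0, 1, 0).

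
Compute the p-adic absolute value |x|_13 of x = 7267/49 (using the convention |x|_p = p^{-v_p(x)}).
|7267/49|_13 = 1/169

Step 1 — compute v_13(x) by factoring powers of 13 out of the numerator and denominator: v_13(7267/49) = 2. Step 2 — apply |x|_p = p^{-v_p(x)} = 13^{-2} = 1/169.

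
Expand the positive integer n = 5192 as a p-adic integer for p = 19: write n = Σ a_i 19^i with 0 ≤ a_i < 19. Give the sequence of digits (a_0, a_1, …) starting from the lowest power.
(a_0, a_1, …) = (5, 7, 14)

Repeated division by 19 gives the digits low-to-high: 5192 = 5 + 7·19^1 + 14·19^2. Digit sequence: (5, 7, 14).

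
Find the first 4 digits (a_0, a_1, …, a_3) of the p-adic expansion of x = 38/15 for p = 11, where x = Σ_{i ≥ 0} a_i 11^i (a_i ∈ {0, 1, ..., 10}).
(a_0, …, a_3) = (4, 5, 1, 5)

v_11(38/15) = 0 (numerator and denominator both coprime to 11), so x ∈ ℤ_11^×. Compute digits iteratively via a_i = x_i mod 11, x_{i+1} = (x_i − a_i)/11, with x_0 = x:
  x_0 = 38/15;  a_0 = 4;  x_1 = (x_0 − 4)/11 = -2/15
  x_1 = -2/15;  a_1 = 5;  x_2 = (x_1 − 5)/11 = -7/15
  x_2 = -7/15;  a_2 = 1;  x_3 = (x_2 − 1)/11 = -2/15
  x_3 = -2/15;  a_3 = 5;  x_4 = (x_3 − 5)/11 = -7/15
Digits: (4, 5, 1, 5).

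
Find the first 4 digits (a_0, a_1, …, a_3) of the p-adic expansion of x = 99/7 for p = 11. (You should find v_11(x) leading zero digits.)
(a_0, …, a_3) = (0, 6, 9, 7)

v_11(99/7) = 1, so a_0 = ... = a_0 = 0. Factor out: x = 11^1 · u with u = 9/7 a unit in ℤ_11. Expand u iteratively via a_{v+i} = u_i mod 11, u_{i+1} = (u_i − a_{v+i})/11:
  u_0 = 9/7;  a_1 = 6;  u_1 = (u_0 − 6)/11 = -3/7
  u_1 = -3/7;  a_2 = 9;  u_2 = (u_1 − 9)/11 = -6/7
  u_2 = -6/7;  a_3 = 7;  u_3 = (u_2 − 7)/11 = -5/7
Digits: (0, 6, 9, 7).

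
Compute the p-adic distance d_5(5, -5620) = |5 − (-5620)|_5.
d_5(5, -5620) = 1/625

Step 1 — x − y = 5 − (-5620) = 5625. Step 2 — v_5(5625) = 4 (factor: 5625 = (5^4 · 9); the sign does not affect v_p). Step 3 — |x − y|_5 = 5^{-4} = 1/625.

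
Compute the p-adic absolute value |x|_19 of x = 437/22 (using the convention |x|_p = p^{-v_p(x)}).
|437/22|_19 = 1/19

Step 1 — compute v_19(x) by factoring powers of 19 out of the numerator and denominator: v_19(437/22) = 1. Step 2 — apply |x|_p = p^{-v_p(x)} = 19^{-1} = 1/19.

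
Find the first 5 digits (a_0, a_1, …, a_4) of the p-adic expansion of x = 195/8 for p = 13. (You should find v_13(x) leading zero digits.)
(a_0, …, a_4) = (0, 10, 1, 8, 1)

v_13(195/8) = 1, so a_0 = ... = a_0 = 0. Factor out: x = 13^1 · u with u = 15/8 a unit in ℤ_13. Expand u iteratively via a_{v+i} = u_i mod 13, u_{i+1} = (u_i − a_{v+i})/13:
  u_0 = 15/8;  a_1 = 10;  u_1 = (u_0 − 10)/13 = -5/8
  u_1 = -5/8;  a_2 = 1;  u_2 = (u_1 − 1)/13 = -1/8
  u_2 = -1/8;  a_3 = 8;  u_3 = (u_2 − 8)/13 = -5/8
  u_3 = -5/8;  a_4 = 1;  u_4 = (u_3 − 1)/13 = -1/8
Digits: (0, 10, 1, 8, 1).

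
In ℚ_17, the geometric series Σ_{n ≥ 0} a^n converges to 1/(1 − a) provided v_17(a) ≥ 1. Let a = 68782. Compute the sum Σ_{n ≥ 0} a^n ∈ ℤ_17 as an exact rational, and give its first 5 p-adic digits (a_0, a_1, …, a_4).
Σ a^n = 1/(1 − a) = -1/68781;  first 5 digits = (1, 0, 0, 14, 0)

v_17(a) = 3 ≥ 1, so the series converges in ℤ_17 to 1/(1 − a) = 1/(1 − 68782) = -1/68781. Expand this rational in ℤ_17: compute digits iteratively via d_i = x_i mod 17, x_{i+1} = (x_i − d_i)/17. The first 5 digits are (1, 0, 0, 14, 0).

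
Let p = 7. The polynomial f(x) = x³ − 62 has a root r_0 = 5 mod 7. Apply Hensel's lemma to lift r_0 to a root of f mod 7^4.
r_3 = 1531 (mod 2401)

Hensel: r_{i+1} = r_i − f(r_i)/f′(r_i) mod 7^{i+2}, where f′(x) = 3x². Iterate:
  r_0 = 5 (mod 7)
  r_1 = 12 (mod 49)
  r_2 = 159 (mod 343)
  r_3 = 1531 (mod 2401)
Final: r = 1531 with f(r) ≡ 0 mod 7^4.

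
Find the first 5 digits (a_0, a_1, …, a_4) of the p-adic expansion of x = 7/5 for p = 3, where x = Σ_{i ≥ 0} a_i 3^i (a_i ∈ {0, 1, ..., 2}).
(a_0, …, a_4) = (2, 1, 2, 1, 0)

v_3(7/5) = 0 (numerator and denominator both coprime to 3), so x ∈ ℤ_3^×. Compute digits iteratively via a_i = x_i mod 3, x_{i+1} = (x_i − a_i)/3, with x_0 = x:
  x_0 = 7/5;  a_0 = 2;  x_1 = (x_0 − 2)/3 = -1/5
  x_1 = -1/5;  a_1 = 1;  x_2 = (x_1 − 1)/3 = -2/5
  x_2 = -2/5;  a_2 = 2;  x_3 = (x_2 − 2)/3 = -4/5
  x_3 = -4/5;  a_3 = 1;  x_4 = (x_3 − 1)/3 = -3/5
  x_4 = -3/5;  a_4 = 0;  x_5 = (x_4 − 0)/3 = -1/5
Digits: (2, 1, 2, 1, 0).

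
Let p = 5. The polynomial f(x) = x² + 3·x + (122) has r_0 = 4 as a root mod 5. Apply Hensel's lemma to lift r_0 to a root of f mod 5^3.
r_2 = 104 (mod 125)

Hensel: r_{i+1} = r_i − f(r_i)·(f′(r_i))^{-1} mod 5^{i+2}, f′(x) = 2x + 3. Iterate:
  r_0 = 4 (mod 5)
  r_1 = 4 (mod 25)
  r_2 = 104 (mod 125)
Final: r = 104 satisfies f(r) ≡ 0 mod 5^3.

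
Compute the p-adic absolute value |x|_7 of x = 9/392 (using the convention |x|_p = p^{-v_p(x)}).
|9/392|_7 = 49

Step 1 — compute v_7(x) by factoring powers of 7 out of the numerator and denominator: v_7(9/392) = -2. Step 2 — apply |x|_p = p^{-v_p(x)} = 7^{2} = 49.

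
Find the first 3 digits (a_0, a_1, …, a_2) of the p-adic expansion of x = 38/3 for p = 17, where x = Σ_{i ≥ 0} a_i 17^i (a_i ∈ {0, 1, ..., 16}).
(a_0, …, a_2) = (7, 6, 11)

v_17(38/3) = 0 (numerator and denominator both coprime to 17), so x ∈ ℤ_17^×. Compute digits iteratively via a_i = x_i mod 17, x_{i+1} = (x_i − a_i)/17, with x_0 = x:
  x_0 = 38/3;  a_0 = 7;  x_1 = (x_0 − 7)/17 = 1/3
  x_1 = 1/3;  a_1 = 6;  x_2 = (x_1 − 6)/17 = -1/3
  x_2 = -1/3;  a_2 = 11;  x_3 = (x_2 − 11)/17 = -2/3
Digits: (7, 6, 11).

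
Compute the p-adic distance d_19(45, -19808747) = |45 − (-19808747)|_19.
d_19(45, -19808747) = 1/2476099

Step 1 — x − y = 45 − (-19808747) = 19808792. Step 2 — v_19(19808792) = 5 (factor: 19808792 = (19^5 · 8); the sign does not affect v_p). Step 3 — |x − y|_19 = 19^{-5} = 1/2476099.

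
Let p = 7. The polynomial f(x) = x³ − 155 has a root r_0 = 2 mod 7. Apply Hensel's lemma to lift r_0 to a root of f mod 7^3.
r_2 = 100 (mod 343)

Hensel: r_{i+1} = r_i − f(r_i)/f′(r_i) mod 7^{i+2}, where f′(x) = 3x². Iterate:
  r_0 = 2 (mod 7)
  r_1 = 2 (mod 49)
  r_2 = 100 (mod 343)
Final: r = 100 with f(r) ≡ 0 mod 7^3.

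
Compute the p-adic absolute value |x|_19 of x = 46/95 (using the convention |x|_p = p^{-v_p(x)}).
|46/95|_19 = 19

Step 1 — compute v_19(x) by factoring powers of 19 out of the numerator and denominator: v_19(46/95) = -1. Step 2 — apply |x|_p = p^{-v_p(x)} = 19^{1} = 19.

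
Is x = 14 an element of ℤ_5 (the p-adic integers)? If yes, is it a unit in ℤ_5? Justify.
x ∈ ℤ_5^× (unit); v_5(x) = 0

ℤ_5 = {x ∈ ℚ_5 : v_5(x) ≥ 0} and ℤ_5^× = {x ∈ ℤ_5 : v_5(x) = 0}. Here v_5(14) = v_5(num) − v_5(den) = 0; compare against these criteria.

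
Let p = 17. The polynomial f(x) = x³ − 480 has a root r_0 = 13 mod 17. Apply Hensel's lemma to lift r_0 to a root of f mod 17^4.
r_3 = 12049 (mod 83521)

Hensel: r_{i+1} = r_i − f(r_i)/f′(r_i) mod 17^{i+2}, where f′(x) = 3x². Iterate:
  r_0 = 13 (mod 17)
  r_1 = 200 (mod 289)
  r_2 = 2223 (mod 4913)
  r_3 = 12049 (mod 83521)
Final: r = 12049 with f(r) ≡ 0 mod 17^4.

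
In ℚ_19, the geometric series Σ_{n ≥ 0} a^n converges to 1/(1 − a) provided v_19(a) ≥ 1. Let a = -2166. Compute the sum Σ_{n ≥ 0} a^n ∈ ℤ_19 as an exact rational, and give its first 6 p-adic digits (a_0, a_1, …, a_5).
Σ a^n = 1/(1 − a) = 1/2167;  first 6 digits = (1, 0, 13, 18, 16, 1)

v_19(a) = 2 ≥ 1, so the series converges in ℤ_19 to 1/(1 − a) = 1/(1 − (-2166)) = 1/2167. Expand this rational in ℤ_19: compute digits iteratively via d_i = x_i mod 19, x_{i+1} = (x_i − d_i)/19. The first 6 digits are (1, 0, 13, 18, 16, 1).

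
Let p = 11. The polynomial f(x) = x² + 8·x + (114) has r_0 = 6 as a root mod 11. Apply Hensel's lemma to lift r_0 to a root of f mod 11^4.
r_3 = 13415 (mod 14641)

Hensel: r_{i+1} = r_i − f(r_i)·(f′(r_i))^{-1} mod 11^{i+2}, f′(x) = 2x + 8. Iterate:
  r_0 = 6 (mod 11)
  r_1 = 105 (mod 121)
  r_2 = 105 (mod 1331)
  r_3 = 13415 (mod 14641)
Final: r = 13415 satisfies f(r) ≡ 0 mod 11^4.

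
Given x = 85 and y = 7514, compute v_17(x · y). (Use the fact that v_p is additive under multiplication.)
v_17(638690) = 3

v_p(x) = 1 (factor: 85 = 17^1 · 5); v_p(y) = 2 (factor: 7514 = 17^2 · 26). Additivity: v_p(xy) = v_p(x) + v_p(y) = 1 + 2 = 3. (Direct check: xy = 638690 = 17^3 · (130).)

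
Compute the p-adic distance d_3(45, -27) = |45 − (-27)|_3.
d_3(45, -27) = 1/9

Step 1 — x − y = 45 − (-27) = 72. Step 2 — v_3(72) = 2 (factor: 72 = (3^2 · 8); the sign does not affect v_p). Step 3 — |x − y|_3 = 3^{-2} = 1/9.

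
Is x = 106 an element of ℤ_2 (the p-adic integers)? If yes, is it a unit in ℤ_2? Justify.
x ∈ ℤ_2 but not a unit; v_2(x) = 1 > 0

ℤ_2 = {x ∈ ℚ_2 : v_2(x) ≥ 0} and ℤ_2^× = {x ∈ ℤ_2 : v_2(x) = 0}. Here v_2(106) = v_2(num) − v_2(den) = 1; compare against these criteria.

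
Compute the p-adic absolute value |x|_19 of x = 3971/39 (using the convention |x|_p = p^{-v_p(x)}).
|3971/39|_19 = 1/361

Step 1 — compute v_19(x) by factoring powers of 19 out of the numerator and denominator: v_19(3971/39) = 2. Step 2 — apply |x|_p = p^{-v_p(x)} = 19^{-2} = 1/361.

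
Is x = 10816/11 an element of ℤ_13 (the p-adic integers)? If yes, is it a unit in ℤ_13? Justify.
x ∈ ℤ_13 but not a unit; v_13(x) = 2 > 0

ℤ_13 = {x ∈ ℚ_13 : v_13(x) ≥ 0} and ℤ_13^× = {x ∈ ℤ_13 : v_13(x) = 0}. Here v_13(10816/11) = v_13(num) − v_13(den) = 2; compare against these criteria.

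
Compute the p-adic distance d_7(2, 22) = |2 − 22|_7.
d_7(2, 22) = 1

Step 1 — x − y = 2 − 22 = -20. Step 2 — v_7(-20) = 0 (factor: -20 = −(7^0 · 20); the sign does not affect v_p). Step 3 — |x − y|_7 = 7^{0} = 1.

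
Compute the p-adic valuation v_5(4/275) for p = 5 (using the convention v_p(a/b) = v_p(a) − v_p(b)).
v_5(4/275) = -2

Factor powers of 5 from the numerator and denominator of the reduced fraction: 4 = 5^0 · 4 and 275 = 5^2 · 11. Apply v_p(a/b) = v_p(a) − v_p(b): v_5(4/275) = 0 − 2 = -2.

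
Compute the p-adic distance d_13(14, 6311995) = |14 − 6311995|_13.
d_13(14, 6311995) = 1/371293

Step 1 — x − y = 14 − 6311995 = -6311981. Step 2 — v_13(-6311981) = 5 (factor: -6311981 = −(13^5 · 17); the sign does not affect v_p). Step 3 — |x − y|_13 = 13^{-5} = 1/371293.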